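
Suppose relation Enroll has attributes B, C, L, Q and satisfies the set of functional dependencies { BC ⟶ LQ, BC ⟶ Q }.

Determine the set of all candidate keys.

{B, C}

{B, C}⁺: BC→LQ adds L, Q → {B, C, L, Q}. Minimal: {C}⁺ = {C}; {B}⁺ = {B} — none reach the full schema.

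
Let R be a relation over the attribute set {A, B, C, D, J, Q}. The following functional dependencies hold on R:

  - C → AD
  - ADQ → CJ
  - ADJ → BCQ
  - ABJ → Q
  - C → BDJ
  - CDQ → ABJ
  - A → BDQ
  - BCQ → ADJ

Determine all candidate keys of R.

{A}; {C}

{A}⁺: A→BDQ adds B, D, Q; ADQ→CJ adds C, J → {A, B, C, D, J, Q}.
{C}⁺: C→AD adds A, D; C→BDJ adds B, J; A→BDQ adds Q → {A, B, C, D, J, Q}.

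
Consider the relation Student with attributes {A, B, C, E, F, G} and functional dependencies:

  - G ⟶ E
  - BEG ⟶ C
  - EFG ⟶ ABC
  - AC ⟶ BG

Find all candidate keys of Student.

{F, G}, {A, C, F}

Attribute F never appears on the right-hand side of any dependency, so F must belong to every candidate key.
{F}⁺ = {F}, which is not all of the schema, so we must add further attributes.
{F, G}⁺: G→E adds E; EFG→ABC adds A, B, C → {A, B, C, E, F, G}. Minimal: {G}⁺ = {E, G}; {F}⁺ = {F} — none reach the full schema.
{A, C, F}⁺: AC→BG adds B, G; G→E adds E → {A, B, C, E, F, G}. Minimal: {C, F}⁺ = {C, F}; {A, F}⁺ = {A, F}; {A, C}⁺ = {A, B, C, E, G} — none reach the full schema.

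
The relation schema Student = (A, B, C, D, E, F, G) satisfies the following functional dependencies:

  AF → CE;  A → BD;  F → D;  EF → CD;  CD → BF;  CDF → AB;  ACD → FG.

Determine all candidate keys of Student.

AC, AF, CD, CF, EF

{A, C}⁺: A→BD adds B, D; CD→BF adds F; ACD→FG adds G; AF→CE adds E → {A, B, C, D, E, F, G}. Minimal: {C}⁺ = {C}; {A}⁺ = {A, B, D} — none reach the full schema.
{A, F}⁺: AF→CE adds C, E; A→BD adds B, D; ACD→FG adds G → {A, B, C, D, E, F, G}. Minimal: {F}⁺ = {D, F}; {A}⁺ = {A, B, D} — none reach the full schema.
{C, D}⁺: CD→BF adds B, F; CDF→AB adds A; ACD→FG adds G; AF→CE adds E → {A, B, C, D, E, F, G}. Minimal: {D}⁺ = {D}; {C}⁺ = {C} — none reach the full schema.
{C, F}⁺: F→D adds D; CD→BF adds B; CDF→AB adds A; ACD→FG adds G; AF→CE adds E → {A, B, C, D, E, F, G}. Minimal: {F}⁺ = {D, F}; {C}⁺ = {C} — none reach the full schema.
{E, F}⁺: F→D adds D; EF→CD adds C; CD→BF adds B; CDF→AB adds A; ACD→FG adds G → {A, B, C, D, E, F, G}. Minimal: {F}⁺ = {D, F}; {E}⁺ = {E} — none reach the full schema.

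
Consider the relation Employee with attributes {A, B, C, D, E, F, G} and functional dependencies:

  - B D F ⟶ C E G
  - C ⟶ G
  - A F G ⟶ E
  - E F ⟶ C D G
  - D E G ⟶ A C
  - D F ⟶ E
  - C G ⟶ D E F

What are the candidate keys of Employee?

(B, C); (B, D, F); (B, E, F); (A, B, F, G); (B, D, E, G)

Attribute B never appears on the right-hand side of any dependency, so B must belong to every candidate key.
{B}⁺ = {B}, which is not all of the schema, so we must add further attributes.
{B, C}⁺: C→G adds G; CG→DEF adds D, E, F; DEG→AC adds A → {A, B, C, D, E, F, G}.
{B, D, F}⁺: BDF→CEG adds C, E, G; DEG→AC adds A → {A, B, C, D, E, F, G}.
{B, E, F}⁺: EF→CDG adds C, D, G; DEG→AC adds A → {A, B, C, D, E, F, G}.
{A, B, F, G}⁺: AFG→E adds E; EF→CDG adds C, D → {A, B, C, D, E, F, G}.
{B, D, E, G}⁺: DEG→AC adds A, C; CG→DEF adds F → {A, B, C, D, E, F, G}.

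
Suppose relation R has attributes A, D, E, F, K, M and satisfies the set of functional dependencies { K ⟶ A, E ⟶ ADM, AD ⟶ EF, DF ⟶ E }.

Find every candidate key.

Attribute K never appears on the right-hand side of any dependency, so K must belong to every candidate key.
{K}⁺ = {A, K}, which is not all of the schema, so we must add further attributes.
{D, K}⁺: K→A adds A; AD→EF adds E, F; E→ADM adds M → {A, D, E, F, K, M}. Minimal: {K}⁺ = {A, K}; {D}⁺ = {D} — none reach the full schema.
{E, K}⁺: K→A adds A; E→ADM adds D, M; AD→EF adds F → {A, D, E, F, K, M}. Minimal: {K}⁺ = {A, K}; {E}⁺ = {A, D, E, F, M} — none reach the full schema.
Any other superkey contains one of these as a subset, so there are no further candidate keys.

{D, K}; {E, K}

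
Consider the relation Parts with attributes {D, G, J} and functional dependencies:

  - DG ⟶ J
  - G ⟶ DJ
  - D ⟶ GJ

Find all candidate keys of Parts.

{D}; {G}

{D}⁺: D→GJ adds G, J → {D, G, J}.
{G}⁺: G→DJ adds D, J → {D, G, J}.
Any other superkey contains one of these as a subset, so there are no further candidate keys.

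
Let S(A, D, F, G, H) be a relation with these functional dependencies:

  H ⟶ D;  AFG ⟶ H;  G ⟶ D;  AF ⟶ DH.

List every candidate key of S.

Attributes A, F, G never appear on any right-hand side, so every candidate key must contain {A, F, G}.
{A, F, G}⁺ = {A, D, F, G, H}, which is all of the schema, so {A, F, G} is the only candidate key.

(A, F, G)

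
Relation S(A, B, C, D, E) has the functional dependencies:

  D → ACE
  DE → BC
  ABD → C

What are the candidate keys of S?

Attribute D never appears on the right-hand side of any dependency, so D must belong to every candidate key.
{D}⁺ = {A, B, C, D, E}, which is all of the schema, so {D} is the only candidate key.

{D}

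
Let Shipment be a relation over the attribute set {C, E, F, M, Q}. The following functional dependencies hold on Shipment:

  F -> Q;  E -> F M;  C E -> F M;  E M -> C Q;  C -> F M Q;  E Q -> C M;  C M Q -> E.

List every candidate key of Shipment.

{C}⁺: C→FMQ adds F, M, Q; CMQ→E adds E → {C, E, F, M, Q}.
{E}⁺: E→FM adds F, M; EM→CQ adds C, Q → {C, E, F, M, Q}.
Any other superkey contains one of these as a subset, so there are no further candidate keys.

C, E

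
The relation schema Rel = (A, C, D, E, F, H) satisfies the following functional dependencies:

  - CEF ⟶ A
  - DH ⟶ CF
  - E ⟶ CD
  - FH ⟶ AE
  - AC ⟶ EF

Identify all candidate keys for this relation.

Attribute H never appears on the right-hand side of any dependency, so H must belong to every candidate key.
{H}⁺ = {H}, which is not all of the schema, so we must add further attributes.
{D, H}⁺: DH→CF adds C, F; FH→AE adds A, E → {A, C, D, E, F, H}. Minimal: {H}⁺ = {H}; {D}⁺ = {D} — none reach the full schema.
{E, H}⁺: E→CD adds C, D; DH→CF adds F; FH→AE adds A → {A, C, D, E, F, H}. Minimal: {H}⁺ = {H}; {E}⁺ = {C, D, E} — none reach the full schema.
{F, H}⁺: FH→AE adds A, E; E→CD adds C, D → {A, C, D, E, F, H}. Minimal: {H}⁺ = {H}; {F}⁺ = {F} — none reach the full schema.
{A, C, H}⁺: AC→EF adds E, F; E→CD adds D → {A, C, D, E, F, H}. Minimal: {C, H}⁺ = {C, H}; {A, H}⁺ = {A, H}; {A, C}⁺ = {A, C, D, E, F} — none reach the full schema.

{D, H}, {E, H}, {F, H}, {A, C, H}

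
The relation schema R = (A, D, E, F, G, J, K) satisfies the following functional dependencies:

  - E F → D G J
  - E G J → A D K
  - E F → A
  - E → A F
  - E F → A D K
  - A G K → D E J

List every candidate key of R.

{E}; {A, G, K}

{E}⁺: E→AF adds A, F; EF→ADK adds D, K; EF→DGJ adds G, J → {A, D, E, F, G, J, K}.
{A, G, K}⁺: AGK→DEJ adds D, E, J; E→AF adds F → {A, D, E, F, G, J, K}. Minimal: {G, K}⁺ = {G, K}; {A, K}⁺ = {A, K}; {A, G}⁺ = {A, G} — none reach the full schema.
Any other superkey contains one of these as a subset, so there are no further candidate keys.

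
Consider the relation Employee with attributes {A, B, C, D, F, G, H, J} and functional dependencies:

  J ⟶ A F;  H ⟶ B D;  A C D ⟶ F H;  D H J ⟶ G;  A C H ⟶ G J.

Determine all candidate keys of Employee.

Attribute C never appears on the right-hand side of any dependency, so C must belong to every candidate key.
{C}⁺ = {C}, which is not all of the schema, so we must add further attributes.
{A, C, D}⁺: ACD→FH adds F, H; ACH→GJ adds G, J; H→BD adds B → {A, B, C, D, F, G, H, J}. Minimal: {C, D}⁺ = {C, D}; {A, D}⁺ = {A, D}; {A, C}⁺ = {A, C} — none reach the full schema.
{A, C, H}⁺: H→BD adds B, D; ACD→FH adds F; ACH→GJ adds G, J → {A, B, C, D, F, G, H, J}. Minimal: {C, H}⁺ = {B, C, D, H}; {A, H}⁺ = {A, B, D, H}; {A, C}⁺ = {A, C} — none reach the full schema.
{C, D, J}⁺: J→AF adds A, F; ACD→FH adds H; DHJ→G adds G; H→BD adds B → {A, B, C, D, F, G, H, J}. Minimal: {D, J}⁺ = {A, D, F, J}; {C, J}⁺ = {A, C, F, J}; {C, D}⁺ = {C, D} — none reach the full schema.
{C, H, J}⁺: J→AF adds A, F; H→BD adds B, D; DHJ→G adds G → {A, B, C, D, F, G, H, J}. Minimal: {H, J}⁺ = {A, B, D, F, G, H, J}; {C, J}⁺ = {A, C, F, J}; {C, H}⁺ = {B, C, D, H} — none reach the full schema.
Any other superkey contains one of these as a subset, so there are no further candidate keys.

(A, C, D), (A, C, H), (C, D, J), (C, H, J)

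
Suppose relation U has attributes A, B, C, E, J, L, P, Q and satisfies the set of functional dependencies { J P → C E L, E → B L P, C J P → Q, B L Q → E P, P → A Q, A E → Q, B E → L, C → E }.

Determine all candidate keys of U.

{C, J}; {E, J}; {J, P}; {B, J, L, Q}

{C, J}⁺: C→E adds E; E→BLP adds B, L, P; CJP→Q adds Q; P→AQ adds A → {A, B, C, E, J, L, P, Q}.
{E, J}⁺: E→BLP adds B, L, P; P→AQ adds A, Q; JP→CEL adds C → {A, B, C, E, J, L, P, Q}.
{J, P}⁺: JP→CEL adds C, E, L; E→BLP adds B; CJP→Q adds Q; P→AQ adds A → {A, B, C, E, J, L, P, Q}.
{B, J, L, Q}⁺: BLQ→EP adds E, P; P→AQ adds A; JP→CEL adds C → {A, B, C, E, J, L, P, Q}.
Any other superkey contains one of these as a subset, so there are no further candidate keys.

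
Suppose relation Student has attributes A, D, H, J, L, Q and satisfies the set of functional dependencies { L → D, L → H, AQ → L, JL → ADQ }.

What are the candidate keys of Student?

Attribute J never appears on the right-hand side of any dependency, so J must belong to every candidate key.
{J}⁺ = {J}, which is not all of the schema, so we must add further attributes.
{J, L}⁺: L→D adds D; L→H adds H; JL→ADQ adds A, Q → {A, D, H, J, L, Q}. Minimal: {L}⁺ = {D, H, L}; {J}⁺ = {J} — none reach the full schema.
{A, J, Q}⁺: AQ→L adds L; JL→ADQ adds D; L→H adds H → {A, D, H, J, L, Q}. Minimal: {J, Q}⁺ = {J, Q}; {A, Q}⁺ = {A, D, H, L, Q}; {A, J}⁺ = {A, J} — none reach the full schema.
Any other superkey contains one of these as a subset, so there are no further candidate keys.

{J, L}; {A, J, Q}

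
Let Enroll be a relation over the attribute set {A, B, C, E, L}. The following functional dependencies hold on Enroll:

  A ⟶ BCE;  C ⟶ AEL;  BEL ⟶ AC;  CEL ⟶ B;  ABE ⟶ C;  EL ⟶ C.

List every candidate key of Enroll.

{A}, {C}, {E, L}

{A}⁺: A→BCE adds B, C, E; C→AEL adds L → {A, B, C, E, L}.
{C}⁺: C→AEL adds A, E, L; CEL→B adds B → {A, B, C, E, L}.
{E, L}⁺: EL→C adds C; C→AEL adds A; CEL→B adds B → {A, B, C, E, L}. Minimal: {L}⁺ = {L}; {E}⁺ = {E} — none reach the full schema.
Any other superkey contains one of these as a subset, so there are no further candidate keys.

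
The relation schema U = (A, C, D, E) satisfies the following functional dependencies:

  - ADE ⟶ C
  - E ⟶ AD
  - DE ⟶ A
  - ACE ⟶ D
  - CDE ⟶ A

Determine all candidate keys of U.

{E}

Attribute E never appears on the right-hand side of any dependency, so E must belong to every candidate key.
{E}⁺ = {A, C, D, E}, which is all of the schema, so {E} is the only candidate key.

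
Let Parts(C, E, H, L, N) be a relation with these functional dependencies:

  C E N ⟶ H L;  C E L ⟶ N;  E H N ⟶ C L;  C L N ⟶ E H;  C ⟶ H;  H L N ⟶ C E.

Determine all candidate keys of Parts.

{C, E, L}⁺: CEL→N adds N; CLN→EH adds H → {C, E, H, L, N}. Minimal: {E, L}⁺ = {E, L}; {C, L}⁺ = {C, H, L}; {C, E}⁺ = {C, E, H} — none reach the full schema.
{C, E, N}⁺: CEN→HL adds H, L → {C, E, H, L, N}. Minimal: {E, N}⁺ = {E, N}; {C, N}⁺ = {C, H, N}; {C, E}⁺ = {C, E, H} — none reach the full schema.
{C, L, N}⁺: CLN→EH adds E, H → {C, E, H, L, N}. Minimal: {L, N}⁺ = {L, N}; {C, N}⁺ = {C, H, N}; {C, L}⁺ = {C, H, L} — none reach the full schema.
{E, H, N}⁺: EHN→CL adds C, L → {C, E, H, L, N}. Minimal: {H, N}⁺ = {H, N}; {E, N}⁺ = {E, N}; {E, H}⁺ = {E, H} — none reach the full schema.
{H, L, N}⁺: HLN→CE adds C, E → {C, E, H, L, N}. Minimal: {L, N}⁺ = {L, N}; {H, N}⁺ = {H, N}; {H, L}⁺ = {H, L} — none reach the full schema.

(C, E, L), (C, E, N), (C, L, N), (E, H, N), (H, L, N)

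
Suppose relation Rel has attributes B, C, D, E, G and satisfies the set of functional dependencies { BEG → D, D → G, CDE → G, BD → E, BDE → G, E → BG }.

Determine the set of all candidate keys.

Attribute C never appears on the right-hand side of any dependency, so C must belong to every candidate key.
{C}⁺ = {C}, which is not all of the schema, so we must add further attributes.
{C, E}⁺: E→BG adds B, G; BEG→D adds D → {B, C, D, E, G}.
{B, C, D}⁺: D→G adds G; BD→E adds E → {B, C, D, E, G}.

CE, BCD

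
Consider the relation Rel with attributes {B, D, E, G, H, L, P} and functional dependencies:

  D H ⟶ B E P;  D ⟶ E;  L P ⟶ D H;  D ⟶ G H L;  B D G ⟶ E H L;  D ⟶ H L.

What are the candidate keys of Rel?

{D}⁺: D→E adds E; D→GHL adds G, H, L; DH→BEP adds B, P → {B, D, E, G, H, L, P}.
{L, P}⁺: LP→DH adds D, H; D→GHL adds G; DH→BEP adds B, E → {B, D, E, G, H, L, P}. Minimal: {P}⁺ = {P}; {L}⁺ = {L} — none reach the full schema.

(D), (L, P)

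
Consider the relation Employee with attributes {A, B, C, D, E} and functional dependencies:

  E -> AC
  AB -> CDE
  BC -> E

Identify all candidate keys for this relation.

Attribute B never appears on the right-hand side of any dependency, so B must belong to every candidate key.
{B}⁺ = {B}, which is not all of the schema, so we must add further attributes.
{A, B}⁺: AB→CDE adds C, D, E → {A, B, C, D, E}.
{B, C}⁺: BC→E adds E; E→AC adds A; AB→CDE adds D → {A, B, C, D, E}.
{B, E}⁺: E→AC adds A, C; AB→CDE adds D → {A, B, C, D, E}.

(A, B); (B, C); (B, E)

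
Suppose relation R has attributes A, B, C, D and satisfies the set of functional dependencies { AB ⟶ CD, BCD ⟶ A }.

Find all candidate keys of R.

(A, B), (B, C, D)

Attribute B never appears on the right-hand side of any dependency, so B must belong to every candidate key.
{B}⁺ = {B}, which is not all of the schema, so we must add further attributes.
{A, B}⁺: AB→CD adds C, D → {A, B, C, D}. Minimal: {B}⁺ = {B}; {A}⁺ = {A} — none reach the full schema.
{B, C, D}⁺: BCD→A adds A → {A, B, C, D}. Minimal: {C, D}⁺ = {C, D}; {B, D}⁺ = {B, D}; {B, C}⁺ = {B, C} — none reach the full schema.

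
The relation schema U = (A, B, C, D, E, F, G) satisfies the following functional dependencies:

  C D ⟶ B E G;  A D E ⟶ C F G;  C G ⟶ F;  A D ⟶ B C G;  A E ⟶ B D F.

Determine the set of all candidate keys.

{A, D}, {A, E}

{A, D}⁺: AD→BCG adds B, C, G; CD→BEG adds E; ADE→CFG adds F → {A, B, C, D, E, F, G}.
{A, E}⁺: AE→BDF adds B, D, F; ADE→CFG adds C, G → {A, B, C, D, E, F, G}.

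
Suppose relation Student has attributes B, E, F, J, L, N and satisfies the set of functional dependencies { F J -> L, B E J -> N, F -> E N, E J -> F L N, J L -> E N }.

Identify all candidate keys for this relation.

{B, E, J}, {B, F, J}, {B, J, L}

Attributes B, J never appear on any right-hand side, so every candidate key must contain {B, J}.
{B, J}⁺ = {B, J}, which is not all of the schema, so we must add further attributes.
{B, E, J}⁺: BEJ→N adds N; EJ→FLN adds F, L → {B, E, F, J, L, N}.
{B, F, J}⁺: FJ→L adds L; F→EN adds E, N → {B, E, F, J, L, N}.
{B, J, L}⁺: JL→EN adds E, N; EJ→FLN adds F → {B, E, F, J, L, N}.
Any other superkey contains one of these as a subset, so there are no further candidate keys.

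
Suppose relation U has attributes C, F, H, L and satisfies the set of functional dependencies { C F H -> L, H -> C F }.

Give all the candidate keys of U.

{H}

Attribute H never appears on the right-hand side of any dependency, so H must belong to every candidate key.
{H}⁺ = {C, F, H, L}, which is all of the schema, so {H} is the only candidate key.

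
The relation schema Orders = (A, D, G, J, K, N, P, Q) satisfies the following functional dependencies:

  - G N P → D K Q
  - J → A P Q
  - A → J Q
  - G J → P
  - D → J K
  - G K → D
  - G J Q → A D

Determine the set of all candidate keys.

(A, G, N), (D, G, N), (G, J, N), (G, K, N), (G, N, P)

Attributes G, N never appear on any right-hand side, so every candidate key must contain {G, N}.
{G, N}⁺ = {G, N}, which is not all of the schema, so we must add further attributes.
{A, G, N}⁺: A→JQ adds J, Q; GJ→P adds P; GJQ→AD adds D; GNP→DKQ adds K → {A, D, G, J, K, N, P, Q}.
{D, G, N}⁺: D→JK adds J, K; J→APQ adds A, P, Q → {A, D, G, J, K, N, P, Q}.
{G, J, N}⁺: J→APQ adds A, P, Q; GJQ→AD adds D; GNP→DKQ adds K → {A, D, G, J, K, N, P, Q}.
{G, K, N}⁺: GK→D adds D; D→JK adds J; J→APQ adds A, P, Q → {A, D, G, J, K, N, P, Q}.
{G, N, P}⁺: GNP→DKQ adds D, K, Q; D→JK adds J; GJQ→AD adds A → {A, D, G, J, K, N, P, Q}.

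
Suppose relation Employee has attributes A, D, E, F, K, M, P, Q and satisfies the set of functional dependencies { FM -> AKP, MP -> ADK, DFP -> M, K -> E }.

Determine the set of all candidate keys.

{F, M, Q}, {D, F, P, Q}

Attributes F, Q never appear on any right-hand side, so every candidate key must contain {F, Q}.
{F, Q}⁺ = {F, Q}, which is not all of the schema, so we must add further attributes.
{F, M, Q}⁺: FM→AKP adds A, K, P; MP→ADK adds D; K→E adds E → {A, D, E, F, K, M, P, Q}.
{D, F, P, Q}⁺: DFP→M adds M; FM→AKP adds A, K; K→E adds E → {A, D, E, F, K, M, P, Q}.
Any other superkey contains one of these as a subset, so there are no further candidate keys.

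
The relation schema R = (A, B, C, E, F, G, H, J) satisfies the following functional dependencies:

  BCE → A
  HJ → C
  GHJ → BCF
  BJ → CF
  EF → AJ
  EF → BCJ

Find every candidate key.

{E, F, G, H}⁺: EF→AJ adds A, J; EF→BCJ adds B, C → {A, B, C, E, F, G, H, J}. Minimal: {F, G, H}⁺ = {F, G, H}; {E, G, H}⁺ = {E, G, H}; {E, F, H}⁺ = {A, B, C, E, F, H, J}; … — none reach the full schema.
{E, G, H, J}⁺: HJ→C adds C; GHJ→BCF adds B, F; EF→AJ adds A → {A, B, C, E, F, G, H, J}. Minimal: {G, H, J}⁺ = {B, C, F, G, H, J}; {E, H, J}⁺ = {C, E, H, J}; {E, G, J}⁺ = {E, G, J}; … — none reach the full schema.
Any other superkey contains one of these as a subset, so there are no further candidate keys.

EFGH; EGHJ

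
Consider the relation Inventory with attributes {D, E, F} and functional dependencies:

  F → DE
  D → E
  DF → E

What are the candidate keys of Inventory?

F

Attribute F never appears on the right-hand side of any dependency, so F must belong to every candidate key.
{F}⁺ = {D, E, F}, which is all of the schema, so {F} is the only candidate key.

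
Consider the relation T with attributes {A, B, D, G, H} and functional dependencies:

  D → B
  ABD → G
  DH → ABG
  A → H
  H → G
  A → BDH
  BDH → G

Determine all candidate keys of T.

{A}⁺: A→H adds H; H→G adds G; A→BDH adds B, D → {A, B, D, G, H}.
{D, H}⁺: D→B adds B; DH→ABG adds A, G → {A, B, D, G, H}.
Any other superkey contains one of these as a subset, so there are no further candidate keys.

{A}, {D, H}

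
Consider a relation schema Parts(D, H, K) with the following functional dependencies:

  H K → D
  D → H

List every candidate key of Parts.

Attribute K never appears on the right-hand side of any dependency, so K must belong to every candidate key.
{K}⁺ = {K}, which is not all of the schema, so we must add further attributes.
{D, K}⁺: D→H adds H → {D, H, K}. Minimal: {K}⁺ = {K}; {D}⁺ = {D, H} — none reach the full schema.
{H, K}⁺: HK→D adds D → {D, H, K}. Minimal: {K}⁺ = {K}; {H}⁺ = {H} — none reach the full schema.

{D, K}; {H, K}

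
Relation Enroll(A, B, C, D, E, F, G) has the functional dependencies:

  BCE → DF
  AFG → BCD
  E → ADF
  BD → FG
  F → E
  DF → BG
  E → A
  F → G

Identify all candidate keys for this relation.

{E}⁺: E→ADF adds A, D, F; DF→BG adds B, G; AFG→BCD adds C → {A, B, C, D, E, F, G}.
{F}⁺: F→E adds E; E→A adds A; F→G adds G; AFG→BCD adds B, C, D → {A, B, C, D, E, F, G}.
{B, D}⁺: BD→FG adds F, G; F→E adds E; E→A adds A; AFG→BCD adds C → {A, B, C, D, E, F, G}.

E; F; BD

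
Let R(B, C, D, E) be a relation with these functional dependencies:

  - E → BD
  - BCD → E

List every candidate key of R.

{C, E}, {B, C, D}

Attribute C never appears on the right-hand side of any dependency, so C must belong to every candidate key.
{C}⁺ = {C}, which is not all of the schema, so we must add further attributes.
{C, E}⁺: E→BD adds B, D → {B, C, D, E}. Minimal: {E}⁺ = {B, D, E}; {C}⁺ = {C} — none reach the full schema.
{B, C, D}⁺: BCD→E adds E → {B, C, D, E}. Minimal: {C, D}⁺ = {C, D}; {B, D}⁺ = {B, D}; {B, C}⁺ = {B, C} — none reach the full schema.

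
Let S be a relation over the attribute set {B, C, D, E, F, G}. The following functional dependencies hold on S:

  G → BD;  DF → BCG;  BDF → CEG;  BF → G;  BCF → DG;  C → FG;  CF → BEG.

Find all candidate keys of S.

{C}, {B, F}, {D, F}, {F, G}

{C}⁺: C→FG adds F, G; CF→BEG adds B, E; G→BD adds D → {B, C, D, E, F, G}.
{B, F}⁺: BF→G adds G; G→BD adds D; DF→BCG adds C; BDF→CEG adds E → {B, C, D, E, F, G}. Minimal: {F}⁺ = {F}; {B}⁺ = {B} — none reach the full schema.
{D, F}⁺: DF→BCG adds B, C, G; BDF→CEG adds E → {B, C, D, E, F, G}. Minimal: {F}⁺ = {F}; {D}⁺ = {D} — none reach the full schema.
{F, G}⁺: G→BD adds B, D; DF→BCG adds C; BDF→CEG adds E → {B, C, D, E, F, G}. Minimal: {G}⁺ = {B, D, G}; {F}⁺ = {F} — none reach the full schema.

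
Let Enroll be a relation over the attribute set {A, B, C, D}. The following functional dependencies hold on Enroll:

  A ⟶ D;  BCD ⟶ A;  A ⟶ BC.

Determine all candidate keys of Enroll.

A, BCD

{A}⁺: A→D adds D; A→BC adds B, C → {A, B, C, D}.
{B, C, D}⁺: BCD→A adds A → {A, B, C, D}.
Any other superkey contains one of these as a subset, so there are no further candidate keys.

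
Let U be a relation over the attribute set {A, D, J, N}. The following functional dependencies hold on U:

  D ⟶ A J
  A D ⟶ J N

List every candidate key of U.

{D}

Attribute D never appears on the right-hand side of any dependency, so D must belong to every candidate key.
{D}⁺ = {A, D, J, N}, which is all of the schema, so {D} is the only candidate key.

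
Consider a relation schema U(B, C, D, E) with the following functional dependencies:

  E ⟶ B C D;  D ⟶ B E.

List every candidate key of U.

D, E

{D}⁺: D→BE adds B, E; E→BCD adds C → {B, C, D, E}.
{E}⁺: E→BCD adds B, C, D → {B, C, D, E}.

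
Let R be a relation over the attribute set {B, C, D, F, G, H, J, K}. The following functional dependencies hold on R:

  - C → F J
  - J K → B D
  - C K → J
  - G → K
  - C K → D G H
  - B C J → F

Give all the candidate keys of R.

CG, CK

Attribute C never appears on the right-hand side of any dependency, so C must belong to every candidate key.
{C}⁺ = {C, F, J}, which is not all of the schema, so we must add further attributes.
{C, G}⁺: C→FJ adds F, J; G→K adds K; CK→DGH adds D, H; JK→BD adds B → {B, C, D, F, G, H, J, K}. Minimal: {G}⁺ = {G, K}; {C}⁺ = {C, F, J} — none reach the full schema.
{C, K}⁺: C→FJ adds F, J; JK→BD adds B, D; CK→DGH adds G, H → {B, C, D, F, G, H, J, K}. Minimal: {K}⁺ = {K}; {C}⁺ = {C, F, J} — none reach the full schema.
Any other superkey contains one of these as a subset, so there are no further candidate keys.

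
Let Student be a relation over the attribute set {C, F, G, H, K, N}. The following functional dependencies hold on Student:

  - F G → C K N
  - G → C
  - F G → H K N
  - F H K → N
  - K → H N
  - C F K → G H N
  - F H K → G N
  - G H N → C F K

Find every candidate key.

{F, G}⁺: FG→CKN adds C, K, N; FG→HKN adds H → {C, F, G, H, K, N}. Minimal: {G}⁺ = {C, G}; {F}⁺ = {F} — none reach the full schema.
{F, K}⁺: K→HN adds H, N; FHK→GN adds G; GHN→CFK adds C → {C, F, G, H, K, N}. Minimal: {K}⁺ = {H, K, N}; {F}⁺ = {F} — none reach the full schema.
{G, K}⁺: G→C adds C; K→HN adds H, N; GHN→CFK adds F → {C, F, G, H, K, N}. Minimal: {K}⁺ = {H, K, N}; {G}⁺ = {C, G} — none reach the full schema.
{G, H, N}⁺: G→C adds C; GHN→CFK adds F, K → {C, F, G, H, K, N}. Minimal: {H, N}⁺ = {H, N}; {G, N}⁺ = {C, G, N}; {G, H}⁺ = {C, G, H} — none reach the full schema.
Any other superkey contains one of these as a subset, so there are no further candidate keys.

FG; FK; GK; GHN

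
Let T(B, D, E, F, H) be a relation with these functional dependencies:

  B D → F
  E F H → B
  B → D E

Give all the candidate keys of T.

BH, EFH

Attribute H never appears on the right-hand side of any dependency, so H must belong to every candidate key.
{H}⁺ = {H}, which is not all of the schema, so we must add further attributes.
{B, H}⁺: B→DE adds D, E; BD→F adds F → {B, D, E, F, H}. Minimal: {H}⁺ = {H}; {B}⁺ = {B, D, E, F} — none reach the full schema.
{E, F, H}⁺: EFH→B adds B; B→DE adds D → {B, D, E, F, H}. Minimal: {F, H}⁺ = {F, H}; {E, H}⁺ = {E, H}; {E, F}⁺ = {E, F} — none reach the full schema.
Any other superkey contains one of these as a subset, so there are no further candidate keys.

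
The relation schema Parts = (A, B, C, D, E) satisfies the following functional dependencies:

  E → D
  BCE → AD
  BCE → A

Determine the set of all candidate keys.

{B, C, E}

Attributes B, C, E never appear on any right-hand side, so every candidate key must contain {B, C, E}.
{B, C, E}⁺ = {A, B, C, D, E}, which is all of the schema, so {B, C, E} is the only candidate key.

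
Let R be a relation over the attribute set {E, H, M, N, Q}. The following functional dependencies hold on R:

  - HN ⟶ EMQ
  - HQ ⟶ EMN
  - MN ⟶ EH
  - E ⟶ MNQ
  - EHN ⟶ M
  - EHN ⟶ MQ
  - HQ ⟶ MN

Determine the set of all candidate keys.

{E}⁺: E→MNQ adds M, N, Q; MN→EH adds H → {E, H, M, N, Q}.
{H, N}⁺: HN→EMQ adds E, M, Q → {E, H, M, N, Q}. Minimal: {N}⁺ = {N}; {H}⁺ = {H} — none reach the full schema.
{H, Q}⁺: HQ→EMN adds E, M, N → {E, H, M, N, Q}. Minimal: {Q}⁺ = {Q}; {H}⁺ = {H} — none reach the full schema.
{M, N}⁺: MN→EH adds E, H; E→MNQ adds Q → {E, H, M, N, Q}. Minimal: {N}⁺ = {N}; {M}⁺ = {M} — none reach the full schema.

{E}, {H, N}, {H, Q}, {M, N}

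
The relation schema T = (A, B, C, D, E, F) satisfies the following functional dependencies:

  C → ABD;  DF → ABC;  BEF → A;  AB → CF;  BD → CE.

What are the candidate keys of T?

{C}⁺: C→ABD adds A, B, D; AB→CF adds F; BD→CE adds E → {A, B, C, D, E, F}.
{A, B}⁺: AB→CF adds C, F; C→ABD adds D; BD→CE adds E → {A, B, C, D, E, F}.
{B, D}⁺: BD→CE adds C, E; C→ABD adds A; AB→CF adds F → {A, B, C, D, E, F}.
{D, F}⁺: DF→ABC adds A, B, C; BD→CE adds E → {A, B, C, D, E, F}.
{B, E, F}⁺: BEF→A adds A; AB→CF adds C; C→ABD adds D → {A, B, C, D, E, F}.

{C}, {A, B}, {B, D}, {D, F}, {B, E, F}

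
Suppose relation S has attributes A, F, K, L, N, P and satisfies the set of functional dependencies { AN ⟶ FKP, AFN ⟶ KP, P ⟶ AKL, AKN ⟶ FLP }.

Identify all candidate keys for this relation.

{A, N}; {N, P}

{A, N}⁺: AN→FKP adds F, K, P; P→AKL adds L → {A, F, K, L, N, P}. Minimal: {N}⁺ = {N}; {A}⁺ = {A} — none reach the full schema.
{N, P}⁺: P→AKL adds A, K, L; AKN→FLP adds F → {A, F, K, L, N, P}. Minimal: {P}⁺ = {A, K, L, P}; {N}⁺ = {N} — none reach the full schema.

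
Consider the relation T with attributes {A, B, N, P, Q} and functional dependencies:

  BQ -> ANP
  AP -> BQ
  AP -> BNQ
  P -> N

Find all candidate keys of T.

{A, P}; {B, Q}

{A, P}⁺: AP→BQ adds B, Q; AP→BNQ adds N → {A, B, N, P, Q}. Minimal: {P}⁺ = {N, P}; {A}⁺ = {A} — none reach the full schema.
{B, Q}⁺: BQ→ANP adds A, N, P → {A, B, N, P, Q}. Minimal: {Q}⁺ = {Q}; {B}⁺ = {B} — none reach the full schema.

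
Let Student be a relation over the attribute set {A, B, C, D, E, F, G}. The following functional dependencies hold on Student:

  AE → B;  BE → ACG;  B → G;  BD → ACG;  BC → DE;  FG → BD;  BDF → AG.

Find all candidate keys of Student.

(B, F), (F, G), (A, E, F)

Attribute F never appears on the right-hand side of any dependency, so F must belong to every candidate key.
{F}⁺ = {F}, which is not all of the schema, so we must add further attributes.
{B, F}⁺: B→G adds G; FG→BD adds D; BDF→AG adds A; BD→ACG adds C; BC→DE adds E → {A, B, C, D, E, F, G}.
{F, G}⁺: FG→BD adds B, D; BDF→AG adds A; BD→ACG adds C; BC→DE adds E → {A, B, C, D, E, F, G}.
{A, E, F}⁺: AE→B adds B; BE→ACG adds C, G; BC→DE adds D → {A, B, C, D, E, F, G}.
Any other superkey contains one of these as a subset, so there are no further candidate keys.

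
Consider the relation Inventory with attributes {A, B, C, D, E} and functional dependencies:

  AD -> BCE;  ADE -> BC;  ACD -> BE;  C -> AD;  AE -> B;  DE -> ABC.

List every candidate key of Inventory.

{C}⁺: C→AD adds A, D; AD→BCE adds B, E → {A, B, C, D, E}.
{A, D}⁺: AD→BCE adds B, C, E → {A, B, C, D, E}. Minimal: {D}⁺ = {D}; {A}⁺ = {A} — none reach the full schema.
{D, E}⁺: DE→ABC adds A, B, C → {A, B, C, D, E}. Minimal: {E}⁺ = {E}; {D}⁺ = {D} — none reach the full schema.
Any other superkey contains one of these as a subset, so there are no further candidate keys.

{C}, {A, D}, {D, E}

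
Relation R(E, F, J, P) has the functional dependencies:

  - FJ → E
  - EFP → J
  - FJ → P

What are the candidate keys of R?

(F, J), (E, F, P)

Attribute F never appears on the right-hand side of any dependency, so F must belong to every candidate key.
{F}⁺ = {F}, which is not all of the schema, so we must add further attributes.
{F, J}⁺: FJ→E adds E; FJ→P adds P → {E, F, J, P}. Minimal: {J}⁺ = {J}; {F}⁺ = {F} — none reach the full schema.
{E, F, P}⁺: EFP→J adds J → {E, F, J, P}. Minimal: {F, P}⁺ = {F, P}; {E, P}⁺ = {E, P}; {E, F}⁺ = {E, F} — none reach the full schema.
Any other superkey contains one of these as a subset, so there are no further candidate keys.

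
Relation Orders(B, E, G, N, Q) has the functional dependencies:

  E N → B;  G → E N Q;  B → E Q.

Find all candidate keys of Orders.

{G}

Attribute G never appears on the right-hand side of any dependency, so G must belong to every candidate key.
{G}⁺ = {B, E, G, N, Q}, which is all of the schema, so {G} is the only candidate key.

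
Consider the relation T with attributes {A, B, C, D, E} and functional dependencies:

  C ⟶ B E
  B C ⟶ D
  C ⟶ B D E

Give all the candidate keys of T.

{A, C}

Attributes A, C never appear on any right-hand side, so every candidate key must contain {A, C}.
{A, C}⁺ = {A, B, C, D, E}, which is all of the schema, so {A, C} is the only candidate key.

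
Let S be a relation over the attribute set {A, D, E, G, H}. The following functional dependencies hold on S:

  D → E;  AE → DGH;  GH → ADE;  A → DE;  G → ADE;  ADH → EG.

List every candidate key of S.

(A); (G)

{A}⁺: A→DE adds D, E; AE→DGH adds G, H → {A, D, E, G, H}.
{G}⁺: G→ADE adds A, D, E; AE→DGH adds H → {A, D, E, G, H}.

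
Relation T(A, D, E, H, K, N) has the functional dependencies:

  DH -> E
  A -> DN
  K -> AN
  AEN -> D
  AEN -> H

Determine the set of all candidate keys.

Attribute K never appears on the right-hand side of any dependency, so K must belong to every candidate key.
{K}⁺ = {A, D, K, N}, which is not all of the schema, so we must add further attributes.
{E, K}⁺: K→AN adds A, N; AEN→D adds D; AEN→H adds H → {A, D, E, H, K, N}. Minimal: {K}⁺ = {A, D, K, N}; {E}⁺ = {E} — none reach the full schema.
{H, K}⁺: K→AN adds A, N; A→DN adds D; DH→E adds E → {A, D, E, H, K, N}. Minimal: {K}⁺ = {A, D, K, N}; {H}⁺ = {H} — none reach the full schema.
Any other superkey contains one of these as a subset, so there are no further candidate keys.

EK, HK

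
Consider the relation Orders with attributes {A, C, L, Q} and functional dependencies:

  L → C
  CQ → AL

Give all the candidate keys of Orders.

(C, Q), (L, Q)

{C, Q}⁺: CQ→AL adds A, L → {A, C, L, Q}.
{L, Q}⁺: L→C adds C; CQ→AL adds A → {A, C, L, Q}.
Any other superkey contains one of these as a subset, so there are no further candidate keys.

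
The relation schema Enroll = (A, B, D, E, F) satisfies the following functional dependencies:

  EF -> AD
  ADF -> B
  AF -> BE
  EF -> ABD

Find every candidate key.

{A, F}, {E, F}

Attribute F never appears on the right-hand side of any dependency, so F must belong to every candidate key.
{F}⁺ = {F}, which is not all of the schema, so we must add further attributes.
{A, F}⁺: AF→BE adds B, E; EF→ABD adds D → {A, B, D, E, F}.
{E, F}⁺: EF→AD adds A, D; ADF→B adds B → {A, B, D, E, F}.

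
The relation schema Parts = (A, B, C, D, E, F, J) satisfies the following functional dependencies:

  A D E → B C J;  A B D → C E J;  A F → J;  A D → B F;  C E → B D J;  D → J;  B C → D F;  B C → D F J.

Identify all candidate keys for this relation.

Attribute A never appears on the right-hand side of any dependency, so A must belong to every candidate key.
{A}⁺ = {A}, which is not all of the schema, so we must add further attributes.
{A, D}⁺: AD→BF adds B, F; D→J adds J; ABD→CEJ adds C, E → {A, B, C, D, E, F, J}. Minimal: {D}⁺ = {D, J}; {A}⁺ = {A} — none reach the full schema.
{A, B, C}⁺: BC→DF adds D, F; BC→DFJ adds J; ABD→CEJ adds E → {A, B, C, D, E, F, J}. Minimal: {B, C}⁺ = {B, C, D, F, J}; {A, C}⁺ = {A, C}; {A, B}⁺ = {A, B} — none reach the full schema.
{A, C, E}⁺: CE→BDJ adds B, D, J; BC→DF adds F → {A, B, C, D, E, F, J}. Minimal: {C, E}⁺ = {B, C, D, E, F, J}; {A, E}⁺ = {A, E}; {A, C}⁺ = {A, C} — none reach the full schema.

{A, D}; {A, B, C}; {A, C, E}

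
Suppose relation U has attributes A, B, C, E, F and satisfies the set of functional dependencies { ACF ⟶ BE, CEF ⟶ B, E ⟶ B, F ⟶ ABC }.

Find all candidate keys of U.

F

{F}⁺: F→ABC adds A, B, C; ACF→BE adds E → {A, B, C, E, F}.
No other minimal superkey exists.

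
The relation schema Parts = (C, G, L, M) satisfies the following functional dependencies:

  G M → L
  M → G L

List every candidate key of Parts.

Attributes C, M never appear on any right-hand side, so every candidate key must contain {C, M}.
{C, M}⁺ = {C, G, L, M}, which is all of the schema, so {C, M} is the only candidate key.

{C, M}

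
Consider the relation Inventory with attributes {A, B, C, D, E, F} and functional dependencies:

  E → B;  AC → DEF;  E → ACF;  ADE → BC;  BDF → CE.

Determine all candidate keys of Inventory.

(E), (A, C), (B, D, F)

{E}⁺: E→B adds B; E→ACF adds A, C, F; AC→DEF adds D → {A, B, C, D, E, F}.
{A, C}⁺: AC→DEF adds D, E, F; ADE→BC adds B → {A, B, C, D, E, F}. Minimal: {C}⁺ = {C}; {A}⁺ = {A} — none reach the full schema.
{B, D, F}⁺: BDF→CE adds C, E; E→ACF adds A → {A, B, C, D, E, F}. Minimal: {D, F}⁺ = {D, F}; {B, F}⁺ = {B, F}; {B, D}⁺ = {B, D} — none reach the full schema.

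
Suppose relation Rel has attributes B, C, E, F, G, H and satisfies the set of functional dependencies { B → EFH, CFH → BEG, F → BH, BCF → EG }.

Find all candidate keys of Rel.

Attribute C never appears on the right-hand side of any dependency, so C must belong to every candidate key.
{C}⁺ = {C}, which is not all of the schema, so we must add further attributes.
{B, C}⁺: B→EFH adds E, F, H; CFH→BEG adds G → {B, C, E, F, G, H}.
{C, F}⁺: F→BH adds B, H; BCF→EG adds E, G → {B, C, E, F, G, H}.

{B, C}, {C, F}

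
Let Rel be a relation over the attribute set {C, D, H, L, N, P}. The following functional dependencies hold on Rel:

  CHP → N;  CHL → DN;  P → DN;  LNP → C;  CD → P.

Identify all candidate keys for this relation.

Attributes H, L never appear on any right-hand side, so every candidate key must contain {H, L}.
{H, L}⁺ = {H, L}, which is not all of the schema, so we must add further attributes.
{C, H, L}⁺: CHL→DN adds D, N; CD→P adds P → {C, D, H, L, N, P}. Minimal: {H, L}⁺ = {H, L}; {C, L}⁺ = {C, L}; {C, H}⁺ = {C, H} — none reach the full schema.
{H, L, P}⁺: P→DN adds D, N; LNP→C adds C → {C, D, H, L, N, P}. Minimal: {L, P}⁺ = {C, D, L, N, P}; {H, P}⁺ = {D, H, N, P}; {H, L}⁺ = {H, L} — none reach the full schema.

CHL, HLP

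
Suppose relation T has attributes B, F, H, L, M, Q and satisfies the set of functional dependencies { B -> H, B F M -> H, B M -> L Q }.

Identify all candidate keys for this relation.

(B, F, M)

{B, F, M}⁺: B→H adds H; BM→LQ adds L, Q → {B, F, H, L, M, Q}.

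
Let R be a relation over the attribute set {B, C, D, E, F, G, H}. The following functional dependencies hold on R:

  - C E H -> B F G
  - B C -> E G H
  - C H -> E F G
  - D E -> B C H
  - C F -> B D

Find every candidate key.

{B, C}, {C, F}, {C, H}, {D, E}

{B, C}⁺: BC→EGH adds E, G, H; CH→EFG adds F; CF→BD adds D → {B, C, D, E, F, G, H}. Minimal: {C}⁺ = {C}; {B}⁺ = {B} — none reach the full schema.
{C, F}⁺: CF→BD adds B, D; BC→EGH adds E, G, H → {B, C, D, E, F, G, H}. Minimal: {F}⁺ = {F}; {C}⁺ = {C} — none reach the full schema.
{C, H}⁺: CH→EFG adds E, F, G; CF→BD adds B, D → {B, C, D, E, F, G, H}. Minimal: {H}⁺ = {H}; {C}⁺ = {C} — none reach the full schema.
{D, E}⁺: DE→BCH adds B, C, H; CEH→BFG adds F, G → {B, C, D, E, F, G, H}. Minimal: {E}⁺ = {E}; {D}⁺ = {D} — none reach the full schema.
Any other superkey contains one of these as a subset, so there are no further candidate keys.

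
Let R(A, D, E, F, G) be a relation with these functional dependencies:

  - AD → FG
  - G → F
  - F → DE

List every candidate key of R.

Attribute A never appears on the right-hand side of any dependency, so A must belong to every candidate key.
{A}⁺ = {A}, which is not all of the schema, so we must add further attributes.
{A, D}⁺: AD→FG adds F, G; F→DE adds E → {A, D, E, F, G}.
{A, F}⁺: F→DE adds D, E; AD→FG adds G → {A, D, E, F, G}.
{A, G}⁺: G→F adds F; F→DE adds D, E → {A, D, E, F, G}.

(A, D), (A, F), (A, G)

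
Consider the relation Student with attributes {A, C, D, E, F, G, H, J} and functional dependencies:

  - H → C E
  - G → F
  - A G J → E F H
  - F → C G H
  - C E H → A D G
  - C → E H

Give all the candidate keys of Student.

{C, J}, {F, J}, {G, J}, {H, J}

{C, J}⁺: C→EH adds E, H; CEH→ADG adds A, D, G; G→F adds F → {A, C, D, E, F, G, H, J}. Minimal: {J}⁺ = {J}; {C}⁺ = {A, C, D, E, F, G, H} — none reach the full schema.
{F, J}⁺: F→CGH adds C, G, H; C→EH adds E; CEH→ADG adds A, D → {A, C, D, E, F, G, H, J}. Minimal: {J}⁺ = {J}; {F}⁺ = {A, C, D, E, F, G, H} — none reach the full schema.
{G, J}⁺: G→F adds F; F→CGH adds C, H; C→EH adds E; CEH→ADG adds A, D → {A, C, D, E, F, G, H, J}. Minimal: {J}⁺ = {J}; {G}⁺ = {A, C, D, E, F, G, H} — none reach the full schema.
{H, J}⁺: H→CE adds C, E; CEH→ADG adds A, D, G; G→F adds F → {A, C, D, E, F, G, H, J}. Minimal: {J}⁺ = {J}; {H}⁺ = {A, C, D, E, F, G, H} — none reach the full schema.
Any other superkey contains one of these as a subset, so there are no further candidate keys.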